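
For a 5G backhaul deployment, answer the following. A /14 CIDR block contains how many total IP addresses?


Given: CIDR prefix /14
Host bits = 32 - 14 = 18
Total addresses = 2^18 = 262144

262144


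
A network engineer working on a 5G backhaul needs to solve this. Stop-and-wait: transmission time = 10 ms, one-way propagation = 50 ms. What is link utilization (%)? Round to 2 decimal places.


Given: Ttrans = 10 ms, Tprop = 50 ms
RTT = 2 * Tprop = 2 * 50 = 100 ms
U = Ttrans / (Ttrans + RTT)
U = 10 / (10 + 100)
U = 10 / 110 = 0.090909
U% = 9.09%

9.09


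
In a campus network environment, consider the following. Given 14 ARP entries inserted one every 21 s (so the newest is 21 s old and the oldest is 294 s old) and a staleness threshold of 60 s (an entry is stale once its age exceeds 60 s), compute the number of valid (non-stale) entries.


Ages are k * 294/14 s for k = 1..14 (spacing = 21.0000 s).
Entry k is valid iff k * 294/14 <= 60 iff k <= 14 * 60 / 294 = 2.8571
n_valid = floor(2.8571) = 2
(n_stale = 14 - 2 = 12)

2


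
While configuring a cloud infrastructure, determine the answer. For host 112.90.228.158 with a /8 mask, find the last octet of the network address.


Given: IP = 112.90.228.158, prefix = /8
Subnet mask = 255.0.0.0
Last octet of IP: 158
Last octet of mask: 0
Network last octet = 158 AND 0 = 0

0


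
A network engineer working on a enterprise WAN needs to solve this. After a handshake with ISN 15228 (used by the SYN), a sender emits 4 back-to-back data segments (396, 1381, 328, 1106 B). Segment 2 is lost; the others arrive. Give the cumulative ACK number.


SYN uses sequence number 15228; first data byte = ISN + 1 = 15229.
Segment 1: SEQ = 15229, len = 396 B, covers [15229, 15624]
Segment 2: SEQ = 15625, len = 1381 B, covers [15625, 17005] [LOST]
Segment 3: SEQ = 17006, len = 328 B, covers [17006, 17333]
Segment 4: SEQ = 17334, len = 1106 B, covers [17334, 18439]
In-order data received: bytes [15229, 15624] (segments 1..1).
Segment 2 missing -> gap begins at byte 15625; later segments buffered out of order.
Cumulative ACK = next expected in-order byte = 15229 + 396 = 15625

15625


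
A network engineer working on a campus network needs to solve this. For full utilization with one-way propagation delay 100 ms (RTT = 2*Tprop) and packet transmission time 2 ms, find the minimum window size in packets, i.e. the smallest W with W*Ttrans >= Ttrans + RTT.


Given: Ttrans = 2 ms, RTT = 200 ms (= 2 * Tprop, Tprop = 100 ms)
Time until first ACK returns = Ttrans + RTT = 2 + 200 = 202 ms
Need W * Ttrans >= Ttrans + RTT  ->  W >= (Ttrans + RTT) / Ttrans
(Ttrans + RTT) / Ttrans = 202 / 2 = 101
W_min = ceil(101) = 101

101


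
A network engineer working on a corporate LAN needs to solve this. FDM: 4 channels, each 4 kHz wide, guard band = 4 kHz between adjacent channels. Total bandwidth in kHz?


Given: 4 channels, 4 kHz each, guard = 4 kHz
Channel bandwidth = 4 * 4 = 16 kHz
Guard bands = 3 gaps * 4 kHz = 12 kHz
Total = 16 + 12 = 28 kHz

28


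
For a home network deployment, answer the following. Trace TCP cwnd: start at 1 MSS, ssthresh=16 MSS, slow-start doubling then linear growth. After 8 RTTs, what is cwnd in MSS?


RTT 0: cwnd = 1 MSS (initial)
RTT 1: cwnd = 2 MSS (slow start, doubled)
RTT 2: cwnd = 4 MSS (slow start, doubled)
RTT 3: cwnd = 8 MSS (slow start, doubled)
RTT 4: cwnd = 16 MSS (slow start, doubled)
RTT 5: cwnd = 17 MSS (congestion avoidance, +1)
RTT 6: cwnd = 18 MSS (congestion avoidance, +1)
RTT 7: cwnd = 19 MSS (congestion avoidance, +1)
RTT 8: cwnd = 20 MSS (congestion avoidance, +1)

20


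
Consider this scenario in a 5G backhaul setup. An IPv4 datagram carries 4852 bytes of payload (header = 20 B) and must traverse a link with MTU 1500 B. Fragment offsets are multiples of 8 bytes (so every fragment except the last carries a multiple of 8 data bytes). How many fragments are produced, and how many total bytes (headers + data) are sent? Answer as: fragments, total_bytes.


Max data per non-final fragment = floor((MTU - header)/8)*8 = floor((1500 - 20)/8)*8 = floor(1480/8)*8 = 1480 B
Final fragment needs no 8-byte alignment: it can carry up to MTU - header = 1480 B
Non-final fragments needed = ceil((payload - 1480) / 1480) = ceil(3372/1480) = ceil(2.2784) = 3
Number of fragments = 3 + 1 = 4
Fragment sizes (data): 3 * 1480 B + 412 B (last, 412 <= 1480 OK)
Total bytes sent = payload + n_frags * header = 4852 + 4*20 = 4852 + 80 = 4932 B

4, 4932


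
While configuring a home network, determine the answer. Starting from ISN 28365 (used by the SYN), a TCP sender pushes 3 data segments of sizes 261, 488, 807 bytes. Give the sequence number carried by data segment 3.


The SYN occupies sequence number ISN = 28365, so the first data byte is ISN + 1 = 28366.
SEQ of data segment i = (ISN + 1) + sum of payload sizes of segments 1..i-1.
Segment 1: SEQ = 28366, payload = 261 bytes
Segment 2: SEQ = 28627, payload = 488 bytes
Segment 3: SEQ = 29115, payload = 807 bytes
SEQ of segment 3 = 28366 + 261 + 488 = 29115

29115


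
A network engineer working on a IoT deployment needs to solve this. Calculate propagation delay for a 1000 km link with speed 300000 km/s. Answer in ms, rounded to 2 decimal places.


Given: distance = 1000 km, speed = 300000 km/s
Delay = distance / speed = 1000 / 300000 seconds
Delay in ms = 1000 * 1000 / 300000
Delay = 3.3333 ms
Rounded to 2 dp = 3.33 ms

3.33


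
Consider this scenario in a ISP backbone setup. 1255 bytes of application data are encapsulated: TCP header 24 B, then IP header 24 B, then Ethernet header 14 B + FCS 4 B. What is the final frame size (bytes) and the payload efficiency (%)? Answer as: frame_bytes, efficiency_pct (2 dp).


TCP segment = 1255 + 24 = 1279 B
IP packet = 1279 + 24 = 1303 B
Ethernet frame = 1303 + 14 + 4 = 1321 B
Efficiency = app / frame = 1255 / 1321 = 0.950038 = 95.0038% -> 95.00% (2 dp)

1321, 95.00


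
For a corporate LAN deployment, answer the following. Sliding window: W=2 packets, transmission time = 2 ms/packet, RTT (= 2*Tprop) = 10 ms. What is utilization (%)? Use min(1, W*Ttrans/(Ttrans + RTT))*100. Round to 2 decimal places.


Given: W = 2, Ttrans = 2 ms, RTT = 10 ms (= 2 * Tprop, Tprop = 5 ms)
Cycle time = Ttrans + RTT = 2 + 10 = 12 ms (first packet sent until its ACK returns)
W * Ttrans = 2 * 2 = 4 ms of sending per cycle
W * Ttrans / (Ttrans + RTT) = 4 / 12 = 0.333333
U = min(1, 0.333333) = 0.333333
U% = 33.33%

33.33


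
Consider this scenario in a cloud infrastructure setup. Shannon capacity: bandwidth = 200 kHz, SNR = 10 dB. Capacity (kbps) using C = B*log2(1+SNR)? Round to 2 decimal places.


Given: B = 200 kHz, SNR = 10 dB
SNR linear = 10^(10/10) = 10
1 + SNR = 11
log2(11) = 3.4594316186
C = 200 * 1000 * 3.4594316186 = 691886.3237 bps
C = 691.886324 kbps -> 691.89 kbps (2 dp)

691.89


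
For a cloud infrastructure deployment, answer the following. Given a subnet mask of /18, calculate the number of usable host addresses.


Given: subnet mask /18
Host bits = 32 - 18 = 14
Total addresses = 2^14 = 16384
Usable hosts = 16384 - 2 (network + broadcast) = 16382

16382


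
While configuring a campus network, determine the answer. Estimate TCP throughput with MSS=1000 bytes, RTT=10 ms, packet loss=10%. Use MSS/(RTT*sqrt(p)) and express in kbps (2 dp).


Given: MSS = 1000 bytes, RTT = 10 ms, loss = 10%
RTT in seconds = 10 / 1000 = 0.01
Loss rate = 10% = 0.1
sqrt(loss) = sqrt(0.1) = 0.316227766017
Throughput (bytes/s) = 1000 / (0.01 * 0.316227766017) = 316227.7660
Throughput (kbps) = 316227.7660 * 8 / 1000 = 2529.822128 -> 2529.82 kbps (2 dp)

2529.82


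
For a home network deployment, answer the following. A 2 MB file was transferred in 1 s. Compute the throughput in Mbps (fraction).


Given: file = 2 MB, time = 1 s
File in Mb = 2 * 8 = 16 Mb
Throughput = 16 / 1 Mbps
Throughput = 16 Mbps

16


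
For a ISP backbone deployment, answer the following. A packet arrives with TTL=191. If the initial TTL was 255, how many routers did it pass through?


Given: initial TTL = 255, received TTL = 191
Hops = initial TTL - received TTL
Hops = 255 - 191 = 64

64


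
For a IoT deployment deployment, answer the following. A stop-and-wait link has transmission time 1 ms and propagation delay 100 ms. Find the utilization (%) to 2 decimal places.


Given: Ttrans = 1 ms, Tprop = 100 ms
RTT = 2 * Tprop = 2 * 100 = 200 ms
U = Ttrans / (Ttrans + RTT)
U = 1 / (1 + 200)
U = 1 / 201 = 0.004975
U% = 0.50%

0.50


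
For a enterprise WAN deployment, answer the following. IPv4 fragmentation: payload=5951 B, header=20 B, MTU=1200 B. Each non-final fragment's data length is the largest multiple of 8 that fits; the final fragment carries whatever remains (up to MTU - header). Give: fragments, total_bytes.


Max data per non-final fragment = floor((MTU - header)/8)*8 = floor((1200 - 20)/8)*8 = floor(1180/8)*8 = 1176 B
Final fragment needs no 8-byte alignment: it can carry up to MTU - header = 1180 B
Non-final fragments needed = ceil((payload - 1180) / 1176) = ceil(4771/1176) = ceil(4.0570) = 5
Number of fragments = 5 + 1 = 6
Fragment sizes (data): 5 * 1176 B + 71 B (last, 71 <= 1180 OK)
Total bytes sent = payload + n_frags * header = 5951 + 6*20 = 5951 + 120 = 6071 B

6, 6071


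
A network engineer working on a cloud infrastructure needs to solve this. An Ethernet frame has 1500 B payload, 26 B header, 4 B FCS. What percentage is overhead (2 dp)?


Given: payload = 1500 B, header = 26 B, trailer = 4 B
Overhead bytes = header + trailer = 26 + 4 = 30
Total frame = payload + overhead = 1500 + 30 = 1530
Overhead % = 30 / 1530 * 100 = 1.9608% -> 1.96% (2 dp)

1.96


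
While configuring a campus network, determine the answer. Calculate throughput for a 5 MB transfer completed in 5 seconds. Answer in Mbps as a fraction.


Given: file = 5 MB, time = 5 s
File in Mb = 5 * 8 = 40 Mb
Throughput = 40 / 5 Mbps
Throughput = 8 Mbps

8


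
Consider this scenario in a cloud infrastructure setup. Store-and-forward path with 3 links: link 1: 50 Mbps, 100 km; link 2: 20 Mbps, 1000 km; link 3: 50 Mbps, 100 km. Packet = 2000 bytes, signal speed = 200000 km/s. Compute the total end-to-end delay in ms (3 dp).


Packet = 2000 bytes = 16000 bits. Store-and-forward: sum (t_trans + t_prop) per link.
Link 1: t_trans = 16000/(50*10^6) s = 0.3200 ms; t_prop = 100/200000 s = 0.5000 ms; subtotal = 0.8200 ms
Link 2: t_trans = 16000/(20*10^6) s = 0.8000 ms; t_prop = 1000/200000 s = 5.0000 ms; subtotal = 5.8000 ms
Link 3: t_trans = 16000/(50*10^6) s = 0.3200 ms; t_prop = 100/200000 s = 0.5000 ms; subtotal = 0.8200 ms
End-to-end = 0.8200 + 5.8000 + 0.8200 = 7.4400 ms -> 7.440 ms (3 dp)

7.440


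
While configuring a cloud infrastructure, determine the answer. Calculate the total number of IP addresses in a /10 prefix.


Given: CIDR prefix /10
Host bits = 32 - 10 = 22
Total addresses = 2^22 = 4194304

4194304


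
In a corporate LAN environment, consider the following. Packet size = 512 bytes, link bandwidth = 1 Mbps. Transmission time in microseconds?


Given: packet = 512 bytes, bandwidth = 1 Mbps
Packet in bits = 512 * 8 = 4096 bits
Bandwidth = 1 * 10^6 = 1000000 bps
Time = 4096 / 1000000 seconds
Time in us = 4096 * 10^6 / 1000000 = 4096

4096


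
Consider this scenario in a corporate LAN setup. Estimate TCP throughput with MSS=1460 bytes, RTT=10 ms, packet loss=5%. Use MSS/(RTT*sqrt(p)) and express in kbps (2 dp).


Given: MSS = 1460 bytes, RTT = 10 ms, loss = 5%
RTT in seconds = 10 / 1000 = 0.01
Loss rate = 5% = 0.05
sqrt(loss) = sqrt(0.05) = 0.223606797750
Throughput (bytes/s) = 1460 / (0.01 * 0.223606797750) = 652931.8494
Throughput (kbps) = 652931.8494 * 8 / 1000 = 5223.454795 -> 5223.45 kbps (2 dp)

5223.45


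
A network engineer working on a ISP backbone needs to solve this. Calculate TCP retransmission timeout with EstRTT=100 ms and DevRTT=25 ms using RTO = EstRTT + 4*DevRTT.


Given: EstRTT = 100 ms, DevRTT = 25 ms
Timeout = EstRTT + 4 * DevRTT
4 * DevRTT = 4 * 25 = 100
Timeout = 100 + 100 = 200 ms

200


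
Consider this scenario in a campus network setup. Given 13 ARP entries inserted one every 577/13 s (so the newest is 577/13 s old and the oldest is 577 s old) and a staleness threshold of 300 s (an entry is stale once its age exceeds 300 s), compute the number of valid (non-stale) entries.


Ages are k * 577/13 s for k = 1..13 (spacing = 44.3846 s).
Entry k is valid iff k * 577/13 <= 300 iff k <= 13 * 300 / 577 = 6.7591
n_valid = floor(6.7591) = 6
(n_stale = 13 - 6 = 7)

6


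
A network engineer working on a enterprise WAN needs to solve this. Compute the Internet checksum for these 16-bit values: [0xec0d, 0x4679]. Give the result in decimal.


Given words: [0xec0d, 0x4679]
Step 1: Sum all words
Raw sum = 60429 + 18041 = 78470
Step 2: Fold carry: (12934 + 1) = 12935
One's complement = ~12935 & 0xFFFF = 52600

52600


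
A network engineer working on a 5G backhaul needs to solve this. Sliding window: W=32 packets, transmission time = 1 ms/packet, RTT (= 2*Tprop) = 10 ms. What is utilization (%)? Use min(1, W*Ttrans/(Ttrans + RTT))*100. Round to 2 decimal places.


Given: W = 32, Ttrans = 1 ms, RTT = 10 ms (= 2 * Tprop, Tprop = 5 ms)
Cycle time = Ttrans + RTT = 1 + 10 = 11 ms (first packet sent until its ACK returns)
W * Ttrans = 32 * 1 = 32 ms of sending per cycle
W * Ttrans / (Ttrans + RTT) = 32 / 11 = 2.909091
U = min(1, 2.909091) = 1.000000
U% = 100.00%

100.00


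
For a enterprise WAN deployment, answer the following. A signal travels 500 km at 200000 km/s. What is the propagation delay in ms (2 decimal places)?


Given: distance = 500 km, speed = 200000 km/s
Delay = distance / speed = 500 / 200000 seconds
Delay in ms = 500 * 1000 / 200000
Delay = 2.5000 ms
Rounded to 2 dp = 2.50 ms

2.50


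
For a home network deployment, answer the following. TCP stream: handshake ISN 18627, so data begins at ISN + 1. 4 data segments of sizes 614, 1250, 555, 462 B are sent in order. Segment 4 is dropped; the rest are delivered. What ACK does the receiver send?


SYN uses sequence number 18627; first data byte = ISN + 1 = 18628.
Segment 1: SEQ = 18628, len = 614 B, covers [18628, 19241]
Segment 2: SEQ = 19242, len = 1250 B, covers [19242, 20491]
Segment 3: SEQ = 20492, len = 555 B, covers [20492, 21046]
Segment 4: SEQ = 21047, len = 462 B, covers [21047, 21508] [LOST]
In-order data received: bytes [18628, 21046] (segments 1..3).
Segment 4 missing -> gap begins at byte 21047.
Cumulative ACK = next expected in-order byte = 18628 + 614 + 1250 + 555 = 21047

21047


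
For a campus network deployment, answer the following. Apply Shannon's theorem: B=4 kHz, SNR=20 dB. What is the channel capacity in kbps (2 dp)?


Given: B = 4 kHz, SNR = 20 dB
SNR linear = 10^(20/10) = 100
1 + SNR = 101
log2(101) = 6.6582114828
C = 4 * 1000 * 6.6582114828 = 26632.8459 bps
C = 26.632846 kbps -> 26.63 kbps (2 dp)

26.63


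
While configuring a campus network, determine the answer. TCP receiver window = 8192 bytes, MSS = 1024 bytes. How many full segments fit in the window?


Given: RWND = 8192 bytes, MSS = 1024 bytes
Full segments = floor(RWND / MSS)
Full segments = floor(8192 / 1024)
Full segments = floor(8.0) = 8

8


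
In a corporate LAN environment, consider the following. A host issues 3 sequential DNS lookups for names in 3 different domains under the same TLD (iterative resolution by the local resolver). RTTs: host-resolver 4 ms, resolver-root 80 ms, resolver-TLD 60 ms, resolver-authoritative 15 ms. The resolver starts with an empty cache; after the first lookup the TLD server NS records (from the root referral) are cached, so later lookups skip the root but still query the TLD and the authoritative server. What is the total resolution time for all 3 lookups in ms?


Lookup 1 (cold cache): local + root + TLD + auth = 4 + 80 + 60 + 15 = 159 ms
Lookups 2..3 (TLD NS cached -> skip root; new domain -> still ask TLD and auth): local + TLD + auth = 4 + 60 + 15 = 79 ms each
Remaining 2 lookups: 2 * 79 = 158 ms
Total = 159 + 158 = 317 ms

317


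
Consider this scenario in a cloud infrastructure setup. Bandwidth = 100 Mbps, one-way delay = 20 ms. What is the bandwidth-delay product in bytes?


Given: bandwidth = 100 Mbps, delay = 20 ms
BDP in bits = 100 * 10^6 * 20 / 1000
BDP in bits = 2000000
BDP in bytes = 2000000 / 8 = 250000

250000


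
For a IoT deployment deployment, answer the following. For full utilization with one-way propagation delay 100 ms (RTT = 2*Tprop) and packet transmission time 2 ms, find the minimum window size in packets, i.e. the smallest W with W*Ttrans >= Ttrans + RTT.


Given: Ttrans = 2 ms, RTT = 200 ms (= 2 * Tprop, Tprop = 100 ms)
Time until first ACK returns = Ttrans + RTT = 2 + 200 = 202 ms
Need W * Ttrans >= Ttrans + RTT  ->  W >= (Ttrans + RTT) / Ttrans
(Ttrans + RTT) / Ttrans = 202 / 2 = 101
W_min = ceil(101) = 101

101


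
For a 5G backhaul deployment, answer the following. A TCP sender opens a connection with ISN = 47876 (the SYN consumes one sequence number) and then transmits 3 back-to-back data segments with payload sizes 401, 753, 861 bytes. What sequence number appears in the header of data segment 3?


The SYN occupies sequence number ISN = 47876, so the first data byte is ISN + 1 = 47877.
SEQ of data segment i = (ISN + 1) + sum of payload sizes of segments 1..i-1.
Segment 1: SEQ = 47877, payload = 401 bytes
Segment 2: SEQ = 48278, payload = 753 bytes
Segment 3: SEQ = 49031, payload = 861 bytes
SEQ of segment 3 = 47877 + 401 + 753 = 49031

49031


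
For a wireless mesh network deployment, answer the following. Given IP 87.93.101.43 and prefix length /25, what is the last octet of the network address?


Given: IP = 87.93.101.43, prefix = /25
Subnet mask = 255.255.255.128
Last octet of IP: 43
Last octet of mask: 128
Network last octet = 43 AND 128 = 0

0


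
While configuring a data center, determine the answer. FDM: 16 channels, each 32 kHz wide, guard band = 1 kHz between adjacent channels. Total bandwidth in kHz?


Given: 16 channels, 32 kHz each, guard = 1 kHz
Channel bandwidth = 16 * 32 = 512 kHz
Guard bands = 15 gaps * 1 kHz = 15 kHz
Total = 512 + 15 = 527 kHz

527


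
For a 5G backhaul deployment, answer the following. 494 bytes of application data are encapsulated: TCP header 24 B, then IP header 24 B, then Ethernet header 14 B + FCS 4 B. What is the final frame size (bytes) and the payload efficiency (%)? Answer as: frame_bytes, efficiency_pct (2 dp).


TCP segment = 494 + 24 = 518 B
IP packet = 518 + 24 = 542 B
Ethernet frame = 542 + 14 + 4 = 560 B
Efficiency = app / frame = 494 / 560 = 0.882143 = 88.2143% -> 88.21% (2 dp)

560, 88.21


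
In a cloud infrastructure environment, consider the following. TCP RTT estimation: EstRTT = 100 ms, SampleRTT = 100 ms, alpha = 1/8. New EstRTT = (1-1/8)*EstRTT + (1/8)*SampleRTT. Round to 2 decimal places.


Given: EstRTT = 100 ms, SampleRTT = 100 ms, alpha = 1/8
New EstRTT = (1 - alpha) * EstRTT + alpha * SampleRTT
(7/8) * 100 = 87.5
(1/8) * 100 = 12.5
New EstRTT = 87.5 + 12.5 = 100 ms -> 100.00 ms (2 dp)

100.00


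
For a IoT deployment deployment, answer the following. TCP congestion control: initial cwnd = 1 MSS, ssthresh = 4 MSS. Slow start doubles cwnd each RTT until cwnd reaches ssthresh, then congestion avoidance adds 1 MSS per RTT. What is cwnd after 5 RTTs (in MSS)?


RTT 0: cwnd = 1 MSS (initial)
RTT 1: cwnd = 2 MSS (slow start, doubled)
RTT 2: cwnd = 4 MSS (slow start, doubled)
RTT 3: cwnd = 5 MSS (congestion avoidance, +1)
RTT 4: cwnd = 6 MSS (congestion avoidance, +1)
RTT 5: cwnd = 7 MSS (congestion avoidance, +1)

7


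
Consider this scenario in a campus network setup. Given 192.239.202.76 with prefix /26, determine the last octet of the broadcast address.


Given: IP = 192.239.202.76, prefix = /26
Host bits = 32 - 26 = 6
Network last octet = 76 AND mask = 64
Host part size = 2^6 - 1 = 63
Broadcast last octet = 64 OR 63 = 127

127


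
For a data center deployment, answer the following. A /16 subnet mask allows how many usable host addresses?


Given: subnet mask /16
Host bits = 32 - 16 = 16
Total addresses = 2^16 = 65536
Usable hosts = 65536 - 2 (network + broadcast) = 65534

65534


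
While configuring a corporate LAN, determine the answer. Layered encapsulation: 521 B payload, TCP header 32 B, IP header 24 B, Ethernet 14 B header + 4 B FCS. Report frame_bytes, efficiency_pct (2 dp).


TCP segment = 521 + 32 = 553 B
IP packet = 553 + 24 = 577 B
Ethernet frame = 577 + 14 + 4 = 595 B
Efficiency = app / frame = 521 / 595 = 0.875630 = 87.5630% -> 87.56% (2 dp)

595, 87.56


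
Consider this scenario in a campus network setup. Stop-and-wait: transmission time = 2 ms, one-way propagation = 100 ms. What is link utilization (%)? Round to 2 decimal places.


Given: Ttrans = 2 ms, Tprop = 100 ms
RTT = 2 * Tprop = 2 * 100 = 200 ms
U = Ttrans / (Ttrans + RTT)
U = 2 / (2 + 200)
U = 2 / 202 = 0.009901
U% = 0.99%

0.99


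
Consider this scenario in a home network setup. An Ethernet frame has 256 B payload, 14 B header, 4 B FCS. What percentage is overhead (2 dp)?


Given: payload = 256 B, header = 14 B, trailer = 4 B
Overhead bytes = header + trailer = 14 + 4 = 18
Total frame = payload + overhead = 256 + 18 = 274
Overhead % = 18 / 274 * 100 = 6.5693% -> 6.57% (2 dp)

6.57


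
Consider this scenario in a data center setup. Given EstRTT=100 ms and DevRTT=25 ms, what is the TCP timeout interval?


Given: EstRTT = 100 ms, DevRTT = 25 ms
Timeout = EstRTT + 4 * DevRTT
4 * DevRTT = 4 * 25 = 100
Timeout = 100 + 100 = 200 ms

200


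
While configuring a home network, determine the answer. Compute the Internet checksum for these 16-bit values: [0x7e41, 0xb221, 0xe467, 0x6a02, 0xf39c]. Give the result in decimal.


Given words: [0x7e41, 0xb221, 0xe467, 0x6a02, 0xf39c]
Step 1: Sum all words
Raw sum = 32321 + 45601 + 58471 + 27138 + 62364 = 225895
Step 2: Fold carry: (29287 + 3) = 29290
One's complement = ~29290 & 0xFFFF = 36245

36245


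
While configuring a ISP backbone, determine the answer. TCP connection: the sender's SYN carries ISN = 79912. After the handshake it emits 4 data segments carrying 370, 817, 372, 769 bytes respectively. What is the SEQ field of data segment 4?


The SYN occupies sequence number ISN = 79912, so the first data byte is ISN + 1 = 79913.
SEQ of data segment i = (ISN + 1) + sum of payload sizes of segments 1..i-1.
Segment 1: SEQ = 79913, payload = 370 bytes
Segment 2: SEQ = 80283, payload = 817 bytes
Segment 3: SEQ = 81100, payload = 372 bytes
Segment 4: SEQ = 81472, payload = 769 bytes
SEQ of segment 4 = 79913 + 370 + 817 + 372 = 81472

81472


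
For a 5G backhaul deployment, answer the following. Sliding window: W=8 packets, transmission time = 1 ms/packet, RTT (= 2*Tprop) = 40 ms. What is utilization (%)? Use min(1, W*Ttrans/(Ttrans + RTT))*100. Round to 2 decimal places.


Given: W = 8, Ttrans = 1 ms, RTT = 40 ms (= 2 * Tprop, Tprop = 20 ms)
Cycle time = Ttrans + RTT = 1 + 40 = 41 ms (first packet sent until its ACK returns)
W * Ttrans = 8 * 1 = 8 ms of sending per cycle
W * Ttrans / (Ttrans + RTT) = 8 / 41 = 0.195122
U = min(1, 0.195122) = 0.195122
U% = 19.51%

19.51


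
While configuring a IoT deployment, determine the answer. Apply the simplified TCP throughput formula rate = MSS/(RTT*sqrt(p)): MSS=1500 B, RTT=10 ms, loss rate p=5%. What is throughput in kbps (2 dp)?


Given: MSS = 1500 bytes, RTT = 10 ms, loss = 5%
RTT in seconds = 10 / 1000 = 0.01
Loss rate = 5% = 0.05
sqrt(loss) = sqrt(0.05) = 0.223606797750
Throughput (bytes/s) = 1500 / (0.01 * 0.223606797750) = 670820.3932
Throughput (kbps) = 670820.3932 * 8 / 1000 = 5366.563146 -> 5366.56 kbps (2 dp)

5366.56


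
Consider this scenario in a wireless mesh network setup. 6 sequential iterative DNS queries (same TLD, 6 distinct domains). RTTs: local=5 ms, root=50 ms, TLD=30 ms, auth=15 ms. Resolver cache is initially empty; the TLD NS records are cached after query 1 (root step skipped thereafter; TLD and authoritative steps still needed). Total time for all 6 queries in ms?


Lookup 1 (cold cache): local + root + TLD + auth = 5 + 50 + 30 + 15 = 100 ms
Lookups 2..6 (TLD NS cached -> skip root; new domain -> still ask TLD and auth): local + TLD + auth = 5 + 30 + 15 = 50 ms each
Remaining 5 lookups: 5 * 50 = 250 ms
Total = 100 + 250 = 350 ms

350


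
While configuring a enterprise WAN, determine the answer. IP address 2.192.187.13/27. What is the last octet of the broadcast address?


Given: IP = 2.192.187.13, prefix = /27
Host bits = 32 - 27 = 5
Network last octet = 13 AND mask = 0
Host part size = 2^5 - 1 = 31
Broadcast last octet = 0 OR 31 = 31

31


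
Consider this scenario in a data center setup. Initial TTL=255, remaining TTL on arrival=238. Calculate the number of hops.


Given: initial TTL = 255, received TTL = 238
Hops = initial TTL - received TTL
Hops = 255 - 238 = 17

17


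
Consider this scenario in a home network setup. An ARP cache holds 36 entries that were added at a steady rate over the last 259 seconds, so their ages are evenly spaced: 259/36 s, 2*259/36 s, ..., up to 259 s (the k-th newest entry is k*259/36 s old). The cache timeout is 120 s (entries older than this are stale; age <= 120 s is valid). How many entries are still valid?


Ages are k * 259/36 s for k = 1..36 (spacing = 7.1944 s).
Entry k is valid iff k * 259/36 <= 120 iff k <= 36 * 120 / 259 = 16.6795
n_valid = floor(16.6795) = 16
(n_stale = 36 - 16 = 20)

16


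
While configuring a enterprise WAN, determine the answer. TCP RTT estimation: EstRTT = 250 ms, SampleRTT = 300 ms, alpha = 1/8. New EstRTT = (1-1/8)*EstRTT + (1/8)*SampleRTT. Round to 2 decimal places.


Given: EstRTT = 250 ms, SampleRTT = 300 ms, alpha = 1/8
New EstRTT = (1 - alpha) * EstRTT + alpha * SampleRTT
(7/8) * 250 = 218.75
(1/8) * 300 = 37.5
New EstRTT = 218.75 + 37.5 = 256.25 ms -> 256.25 ms (2 dp)

256.25


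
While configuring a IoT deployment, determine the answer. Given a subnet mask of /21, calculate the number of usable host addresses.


Given: subnet mask /21
Host bits = 32 - 21 = 11
Total addresses = 2^11 = 2048
Usable hosts = 2048 - 2 (network + broadcast) = 2046

2046


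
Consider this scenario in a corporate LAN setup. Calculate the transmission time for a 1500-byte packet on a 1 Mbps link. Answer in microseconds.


Given: packet = 1500 bytes, bandwidth = 1 Mbps
Packet in bits = 1500 * 8 = 12000 bits
Bandwidth = 1 * 10^6 = 1000000 bps
Time = 12000 / 1000000 seconds
Time in us = 12000 * 10^6 / 1000000 = 12000

12000


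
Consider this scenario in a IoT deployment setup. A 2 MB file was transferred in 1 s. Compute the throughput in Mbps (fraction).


Given: file = 2 MB, time = 1 s
File in Mb = 2 * 8 = 16 Mb
Throughput = 16 / 1 Mbps
Throughput = 16 Mbps

16


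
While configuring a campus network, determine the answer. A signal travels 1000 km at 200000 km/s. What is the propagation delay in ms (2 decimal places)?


Given: distance = 1000 km, speed = 200000 km/s
Delay = distance / speed = 1000 / 200000 seconds
Delay in ms = 1000 * 1000 / 200000
Delay = 5.0000 ms
Rounded to 2 dp = 5.00 ms

5.00


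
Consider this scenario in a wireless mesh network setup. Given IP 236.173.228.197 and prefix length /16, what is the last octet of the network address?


Given: IP = 236.173.228.197, prefix = /16
Subnet mask = 255.255.0.0
Last octet of IP: 197
Last octet of mask: 0
Network last octet = 197 AND 0 = 0

0


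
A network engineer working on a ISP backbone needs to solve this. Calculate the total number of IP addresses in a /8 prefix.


Given: CIDR prefix /8
Host bits = 32 - 8 = 24
Total addresses = 2^24 = 16777216

16777216


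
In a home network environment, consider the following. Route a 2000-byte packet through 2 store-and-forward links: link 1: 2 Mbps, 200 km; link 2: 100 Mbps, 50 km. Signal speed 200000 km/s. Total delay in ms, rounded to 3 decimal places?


Packet = 2000 bytes = 16000 bits. Store-and-forward: sum (t_trans + t_prop) per link.
Link 1: t_trans = 16000/(2*10^6) s = 8.0000 ms; t_prop = 200/200000 s = 1.0000 ms; subtotal = 9.0000 ms
Link 2: t_trans = 16000/(100*10^6) s = 0.1600 ms; t_prop = 50/200000 s = 0.2500 ms; subtotal = 0.4100 ms
End-to-end = 9.0000 + 0.4100 = 9.4100 ms -> 9.410 ms (3 dp)

9.410


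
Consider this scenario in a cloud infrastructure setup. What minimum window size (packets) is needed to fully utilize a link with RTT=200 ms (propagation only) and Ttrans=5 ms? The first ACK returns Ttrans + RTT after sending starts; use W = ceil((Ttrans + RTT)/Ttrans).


Given: Ttrans = 5 ms, RTT = 200 ms (= 2 * Tprop, Tprop = 100 ms)
Time until first ACK returns = Ttrans + RTT = 5 + 200 = 205 ms
Need W * Ttrans >= Ttrans + RTT  ->  W >= (Ttrans + RTT) / Ttrans
(Ttrans + RTT) / Ttrans = 205 / 5 = 41
W_min = ceil(41) = 41

41


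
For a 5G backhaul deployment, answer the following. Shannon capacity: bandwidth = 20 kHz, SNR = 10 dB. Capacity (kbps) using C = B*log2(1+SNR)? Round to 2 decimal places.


Given: B = 20 kHz, SNR = 10 dB
SNR linear = 10^(10/10) = 10
1 + SNR = 11
log2(11) = 3.4594316186
C = 20 * 1000 * 3.4594316186 = 69188.6324 bps
C = 69.188632 kbps -> 69.19 kbps (2 dp)

69.19


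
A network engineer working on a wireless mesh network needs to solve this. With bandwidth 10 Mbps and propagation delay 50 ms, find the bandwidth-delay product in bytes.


Given: bandwidth = 10 Mbps, delay = 50 ms
BDP in bits = 10 * 10^6 * 50 / 1000
BDP in bits = 500000
BDP in bytes = 500000 / 8 = 62500

62500


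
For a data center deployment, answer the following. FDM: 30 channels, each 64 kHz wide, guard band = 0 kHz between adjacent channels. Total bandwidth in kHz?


Given: 30 channels, 64 kHz each, guard = 0 kHz
Channel bandwidth = 30 * 64 = 1920 kHz
Guard bands = 29 gaps * 0 kHz = 0 kHz
Total = 1920 + 0 = 1920 kHz

1920


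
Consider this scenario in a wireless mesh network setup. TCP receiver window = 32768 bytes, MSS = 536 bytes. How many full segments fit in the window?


Given: RWND = 32768 bytes, MSS = 536 bytes
Full segments = floor(RWND / MSS)
Full segments = floor(32768 / 536)
Full segments = floor(61.1343) = 61

61


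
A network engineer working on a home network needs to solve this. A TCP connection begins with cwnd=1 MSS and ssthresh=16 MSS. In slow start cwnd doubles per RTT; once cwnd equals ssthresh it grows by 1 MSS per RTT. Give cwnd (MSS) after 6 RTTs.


RTT 0: cwnd = 1 MSS (initial)
RTT 1: cwnd = 2 MSS (slow start, doubled)
RTT 2: cwnd = 4 MSS (slow start, doubled)
RTT 3: cwnd = 8 MSS (slow start, doubled)
RTT 4: cwnd = 16 MSS (slow start, doubled)
RTT 5: cwnd = 17 MSS (congestion avoidance, +1)
RTT 6: cwnd = 18 MSS (congestion avoidance, +1)

18


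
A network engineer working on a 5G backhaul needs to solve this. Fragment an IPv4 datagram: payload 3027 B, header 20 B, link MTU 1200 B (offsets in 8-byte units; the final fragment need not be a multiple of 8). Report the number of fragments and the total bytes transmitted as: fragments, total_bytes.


Max data per non-final fragment = floor((MTU - header)/8)*8 = floor((1200 - 20)/8)*8 = floor(1180/8)*8 = 1176 B
Final fragment needs no 8-byte alignment: it can carry up to MTU - header = 1180 B
Non-final fragments needed = ceil((payload - 1180) / 1176) = ceil(1847/1176) = ceil(1.5706) = 2
Number of fragments = 2 + 1 = 3
Fragment sizes (data): 2 * 1176 B + 675 B (last, 675 <= 1180 OK)
Total bytes sent = payload + n_frags * header = 3027 + 3*20 = 3027 + 60 = 3087 B

3, 3087


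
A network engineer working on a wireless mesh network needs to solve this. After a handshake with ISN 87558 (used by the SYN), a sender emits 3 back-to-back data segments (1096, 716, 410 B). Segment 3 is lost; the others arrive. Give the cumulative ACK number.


SYN uses sequence number 87558; first data byte = ISN + 1 = 87559.
Segment 1: SEQ = 87559, len = 1096 B, covers [87559, 88654]
Segment 2: SEQ = 88655, len = 716 B, covers [88655, 89370]
Segment 3: SEQ = 89371, len = 410 B, covers [89371, 89780] [LOST]
In-order data received: bytes [87559, 89370] (segments 1..2).
Segment 3 missing -> gap begins at byte 89371.
Cumulative ACK = next expected in-order byte = 87559 + 1096 + 716 = 89371

89371


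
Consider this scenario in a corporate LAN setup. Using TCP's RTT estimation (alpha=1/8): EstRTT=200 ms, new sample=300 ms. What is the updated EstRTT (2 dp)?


Given: EstRTT = 200 ms, SampleRTT = 300 ms, alpha = 1/8
New EstRTT = (1 - alpha) * EstRTT + alpha * SampleRTT
(7/8) * 200 = 175
(1/8) * 300 = 37.5
New EstRTT = 175 + 37.5 = 212.5 ms -> 212.50 ms (2 dp)

212.50


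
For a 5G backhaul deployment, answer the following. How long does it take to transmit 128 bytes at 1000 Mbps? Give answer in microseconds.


Given: packet = 128 bytes, bandwidth = 1000 Mbps
Packet in bits = 128 * 8 = 1024 bits
Bandwidth = 1000 * 10^6 = 1000000000 bps
Time = 1024 / 1000000000 seconds
Time in us = 1024 * 10^6 / 1000000000 = 1.024

1.024


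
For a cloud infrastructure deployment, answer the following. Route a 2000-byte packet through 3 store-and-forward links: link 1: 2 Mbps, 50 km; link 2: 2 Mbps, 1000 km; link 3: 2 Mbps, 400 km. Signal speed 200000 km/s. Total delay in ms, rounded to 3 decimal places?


Packet = 2000 bytes = 16000 bits. Store-and-forward: sum (t_trans + t_prop) per link.
Link 1: t_trans = 16000/(2*10^6) s = 8.0000 ms; t_prop = 50/200000 s = 0.2500 ms; subtotal = 8.2500 ms
Link 2: t_trans = 16000/(2*10^6) s = 8.0000 ms; t_prop = 1000/200000 s = 5.0000 ms; subtotal = 13.0000 ms
Link 3: t_trans = 16000/(2*10^6) s = 8.0000 ms; t_prop = 400/200000 s = 2.0000 ms; subtotal = 10.0000 ms
End-to-end = 8.2500 + 13.0000 + 10.0000 = 31.2500 ms -> 31.250 ms (3 dp)

31.250


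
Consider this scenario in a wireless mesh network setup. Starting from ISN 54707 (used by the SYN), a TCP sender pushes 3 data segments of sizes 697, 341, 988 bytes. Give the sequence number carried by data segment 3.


The SYN occupies sequence number ISN = 54707, so the first data byte is ISN + 1 = 54708.
SEQ of data segment i = (ISN + 1) + sum of payload sizes of segments 1..i-1.
Segment 1: SEQ = 54708, payload = 697 bytes
Segment 2: SEQ = 55405, payload = 341 bytes
Segment 3: SEQ = 55746, payload = 988 bytes
SEQ of segment 3 = 54708 + 697 + 341 = 55746

55746


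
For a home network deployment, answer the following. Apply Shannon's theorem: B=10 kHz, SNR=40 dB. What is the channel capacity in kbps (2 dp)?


Given: B = 10 kHz, SNR = 40 dB
SNR linear = 10^(40/10) = 10000
1 + SNR = 10001
log2(10001) = 13.2878566418
C = 10 * 1000 * 13.2878566418 = 132878.5664 bps
C = 132.878566 kbps -> 132.88 kbps (2 dp)

132.88


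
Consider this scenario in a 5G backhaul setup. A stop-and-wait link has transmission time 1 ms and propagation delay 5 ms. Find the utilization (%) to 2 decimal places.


Given: Ttrans = 1 ms, Tprop = 5 ms
RTT = 2 * Tprop = 2 * 5 = 10 ms
U = Ttrans / (Ttrans + RTT)
U = 1 / (1 + 10)
U = 1 / 11 = 0.090909
U% = 9.09%

9.09


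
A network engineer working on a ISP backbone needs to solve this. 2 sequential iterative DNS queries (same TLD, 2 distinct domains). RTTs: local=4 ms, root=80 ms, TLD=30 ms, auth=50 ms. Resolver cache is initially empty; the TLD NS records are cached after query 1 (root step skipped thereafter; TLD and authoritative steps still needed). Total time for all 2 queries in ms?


Lookup 1 (cold cache): local + root + TLD + auth = 4 + 80 + 30 + 50 = 164 ms
Lookups 2..2 (TLD NS cached -> skip root; new domain -> still ask TLD and auth): local + TLD + auth = 4 + 30 + 50 = 84 ms each
Remaining 1 lookups: 1 * 84 = 84 ms
Total = 164 + 84 = 248 ms

248


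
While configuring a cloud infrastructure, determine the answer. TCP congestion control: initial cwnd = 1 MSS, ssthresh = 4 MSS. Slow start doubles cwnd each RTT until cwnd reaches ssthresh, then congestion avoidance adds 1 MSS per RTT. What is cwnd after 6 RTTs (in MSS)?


RTT 0: cwnd = 1 MSS (initial)
RTT 1: cwnd = 2 MSS (slow start, doubled)
RTT 2: cwnd = 4 MSS (slow start, doubled)
RTT 3: cwnd = 5 MSS (congestion avoidance, +1)
RTT 4: cwnd = 6 MSS (congestion avoidance, +1)
RTT 5: cwnd = 7 MSS (congestion avoidance, +1)
RTT 6: cwnd = 8 MSS (congestion avoidance, +1)

8


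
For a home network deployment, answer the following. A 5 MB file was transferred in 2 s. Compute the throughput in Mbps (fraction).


Given: file = 5 MB, time = 2 s
File in Mb = 5 * 8 = 40 Mb
Throughput = 40 / 2 Mbps
Throughput = 20 Mbps

20


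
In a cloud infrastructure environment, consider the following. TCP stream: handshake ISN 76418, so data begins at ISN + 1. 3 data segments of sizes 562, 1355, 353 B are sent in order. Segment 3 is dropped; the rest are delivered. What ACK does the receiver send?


SYN uses sequence number 76418; first data byte = ISN + 1 = 76419.
Segment 1: SEQ = 76419, len = 562 B, covers [76419, 76980]
Segment 2: SEQ = 76981, len = 1355 B, covers [76981, 78335]
Segment 3: SEQ = 78336, len = 353 B, covers [78336, 78688] [LOST]
In-order data received: bytes [76419, 78335] (segments 1..2).
Segment 3 missing -> gap begins at byte 78336.
Cumulative ACK = next expected in-order byte = 76419 + 562 + 1355 = 78336

78336


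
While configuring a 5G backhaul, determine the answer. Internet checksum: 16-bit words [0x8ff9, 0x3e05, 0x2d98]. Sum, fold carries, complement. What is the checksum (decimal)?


Given words: [0x8ff9, 0x3e05, 0x2d98]
Step 1: Sum all words
Raw sum = 36857 + 15877 + 11672 = 64406
One's complement = ~64406 & 0xFFFF = 1129

1129


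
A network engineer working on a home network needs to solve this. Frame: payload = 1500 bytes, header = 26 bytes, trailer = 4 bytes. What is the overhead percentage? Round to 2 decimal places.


Given: payload = 1500 B, header = 26 B, trailer = 4 B
Overhead bytes = header + trailer = 26 + 4 = 30
Total frame = payload + overhead = 1500 + 30 = 1530
Overhead % = 30 / 1530 * 100 = 1.9608% -> 1.96% (2 dp)

1.96


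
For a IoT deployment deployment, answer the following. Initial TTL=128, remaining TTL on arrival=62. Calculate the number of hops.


Given: initial TTL = 128, received TTL = 62
Hops = initial TTL - received TTL
Hops = 128 - 62 = 66

66


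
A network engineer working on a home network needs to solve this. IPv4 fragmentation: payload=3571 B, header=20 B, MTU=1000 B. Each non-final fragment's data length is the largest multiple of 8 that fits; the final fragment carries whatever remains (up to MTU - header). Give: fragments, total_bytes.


Max data per non-final fragment = floor((MTU - header)/8)*8 = floor((1000 - 20)/8)*8 = floor(980/8)*8 = 976 B
Final fragment needs no 8-byte alignment: it can carry up to MTU - header = 980 B
Non-final fragments needed = ceil((payload - 980) / 976) = ceil(2591/976) = ceil(2.6547) = 3
Number of fragments = 3 + 1 = 4
Fragment sizes (data): 3 * 976 B + 643 B (last, 643 <= 980 OK)
Total bytes sent = payload + n_frags * header = 3571 + 4*20 = 3571 + 80 = 3651 B

4, 3651


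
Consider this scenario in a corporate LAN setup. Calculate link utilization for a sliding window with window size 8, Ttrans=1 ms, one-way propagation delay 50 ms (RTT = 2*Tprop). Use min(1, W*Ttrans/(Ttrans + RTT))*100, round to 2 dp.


Given: W = 8, Ttrans = 1 ms, RTT = 100 ms (= 2 * Tprop, Tprop = 50 ms)
Cycle time = Ttrans + RTT = 1 + 100 = 101 ms (first packet sent until its ACK returns)
W * Ttrans = 8 * 1 = 8 ms of sending per cycle
W * Ttrans / (Ttrans + RTT) = 8 / 101 = 0.079208
U = min(1, 0.079208) = 0.079208
U% = 7.92%

7.92


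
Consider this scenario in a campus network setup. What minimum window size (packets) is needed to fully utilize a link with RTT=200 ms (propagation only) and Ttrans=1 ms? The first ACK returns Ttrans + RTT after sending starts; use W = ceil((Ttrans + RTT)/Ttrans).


Given: Ttrans = 1 ms, RTT = 200 ms (= 2 * Tprop, Tprop = 100 ms)
Time until first ACK returns = Ttrans + RTT = 1 + 200 = 201 ms
Need W * Ttrans >= Ttrans + RTT  ->  W >= (Ttrans + RTT) / Ttrans
(Ttrans + RTT) / Ttrans = 201 / 1 = 201
W_min = ceil(201) = 201

201


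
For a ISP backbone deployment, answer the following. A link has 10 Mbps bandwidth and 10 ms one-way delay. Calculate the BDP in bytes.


Given: bandwidth = 10 Mbps, delay = 10 ms
BDP in bits = 10 * 10^6 * 10 / 1000
BDP in bits = 100000
BDP in bytes = 100000 / 8 = 12500

12500
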